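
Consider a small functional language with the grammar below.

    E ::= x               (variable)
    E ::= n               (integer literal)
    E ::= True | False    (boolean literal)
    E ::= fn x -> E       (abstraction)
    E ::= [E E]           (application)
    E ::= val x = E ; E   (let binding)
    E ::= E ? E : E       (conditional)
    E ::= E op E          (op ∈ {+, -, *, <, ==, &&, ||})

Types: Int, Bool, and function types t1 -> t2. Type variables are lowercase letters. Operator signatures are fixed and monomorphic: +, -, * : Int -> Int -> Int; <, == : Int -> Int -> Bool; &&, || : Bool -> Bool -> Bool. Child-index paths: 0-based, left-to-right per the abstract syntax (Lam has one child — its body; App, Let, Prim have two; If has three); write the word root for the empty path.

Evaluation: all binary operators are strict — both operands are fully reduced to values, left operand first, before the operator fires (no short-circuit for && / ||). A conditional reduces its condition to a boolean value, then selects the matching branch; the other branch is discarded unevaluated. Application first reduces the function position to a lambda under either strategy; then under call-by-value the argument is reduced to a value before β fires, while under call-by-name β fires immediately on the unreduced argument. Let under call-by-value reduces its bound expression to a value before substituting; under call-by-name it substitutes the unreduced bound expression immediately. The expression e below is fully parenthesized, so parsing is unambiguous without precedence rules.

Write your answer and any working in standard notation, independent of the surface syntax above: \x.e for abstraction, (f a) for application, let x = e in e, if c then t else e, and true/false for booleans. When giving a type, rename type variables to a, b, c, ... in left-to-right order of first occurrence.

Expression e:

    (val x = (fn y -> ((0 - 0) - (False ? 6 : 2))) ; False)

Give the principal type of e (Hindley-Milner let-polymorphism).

Answer: Bool

Trace:
  unify Int ~ Int
  unify Int ~ Int
  unify Int ~ Int
  unify Bool ~ Bool
  unify Int ~ Int
  unify Int ~ Int
\y._ : a -> Int
let x : forall. a -> Int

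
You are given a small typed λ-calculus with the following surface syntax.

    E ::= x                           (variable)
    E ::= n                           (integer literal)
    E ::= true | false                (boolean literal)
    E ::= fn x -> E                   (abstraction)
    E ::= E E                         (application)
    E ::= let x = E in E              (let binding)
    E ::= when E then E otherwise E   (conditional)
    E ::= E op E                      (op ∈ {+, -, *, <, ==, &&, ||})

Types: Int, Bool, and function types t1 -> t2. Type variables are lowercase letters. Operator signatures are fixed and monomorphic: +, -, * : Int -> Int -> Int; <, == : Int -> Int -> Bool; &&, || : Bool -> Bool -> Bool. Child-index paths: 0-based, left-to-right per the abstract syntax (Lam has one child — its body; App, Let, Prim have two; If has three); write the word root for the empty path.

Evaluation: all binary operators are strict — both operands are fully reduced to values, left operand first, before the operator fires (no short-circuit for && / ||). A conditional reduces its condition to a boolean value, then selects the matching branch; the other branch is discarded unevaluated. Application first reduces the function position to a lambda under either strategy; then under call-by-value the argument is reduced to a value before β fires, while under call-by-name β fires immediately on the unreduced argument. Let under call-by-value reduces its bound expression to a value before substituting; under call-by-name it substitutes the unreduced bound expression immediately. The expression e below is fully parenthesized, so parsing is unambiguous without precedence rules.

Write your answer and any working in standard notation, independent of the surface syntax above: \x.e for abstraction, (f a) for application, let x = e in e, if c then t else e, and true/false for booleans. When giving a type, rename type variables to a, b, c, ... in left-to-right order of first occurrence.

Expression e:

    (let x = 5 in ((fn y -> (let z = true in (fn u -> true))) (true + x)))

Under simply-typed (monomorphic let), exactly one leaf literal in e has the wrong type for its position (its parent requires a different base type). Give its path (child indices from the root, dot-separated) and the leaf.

Answer: 1.1.0 : true

Trace:
let x : Int
let z : Bool
\u._ : b -> Bool
\y._ : a -> b -> Bool
  unify Bool ~ Int
  FAIL: mismatch Bool ~ Int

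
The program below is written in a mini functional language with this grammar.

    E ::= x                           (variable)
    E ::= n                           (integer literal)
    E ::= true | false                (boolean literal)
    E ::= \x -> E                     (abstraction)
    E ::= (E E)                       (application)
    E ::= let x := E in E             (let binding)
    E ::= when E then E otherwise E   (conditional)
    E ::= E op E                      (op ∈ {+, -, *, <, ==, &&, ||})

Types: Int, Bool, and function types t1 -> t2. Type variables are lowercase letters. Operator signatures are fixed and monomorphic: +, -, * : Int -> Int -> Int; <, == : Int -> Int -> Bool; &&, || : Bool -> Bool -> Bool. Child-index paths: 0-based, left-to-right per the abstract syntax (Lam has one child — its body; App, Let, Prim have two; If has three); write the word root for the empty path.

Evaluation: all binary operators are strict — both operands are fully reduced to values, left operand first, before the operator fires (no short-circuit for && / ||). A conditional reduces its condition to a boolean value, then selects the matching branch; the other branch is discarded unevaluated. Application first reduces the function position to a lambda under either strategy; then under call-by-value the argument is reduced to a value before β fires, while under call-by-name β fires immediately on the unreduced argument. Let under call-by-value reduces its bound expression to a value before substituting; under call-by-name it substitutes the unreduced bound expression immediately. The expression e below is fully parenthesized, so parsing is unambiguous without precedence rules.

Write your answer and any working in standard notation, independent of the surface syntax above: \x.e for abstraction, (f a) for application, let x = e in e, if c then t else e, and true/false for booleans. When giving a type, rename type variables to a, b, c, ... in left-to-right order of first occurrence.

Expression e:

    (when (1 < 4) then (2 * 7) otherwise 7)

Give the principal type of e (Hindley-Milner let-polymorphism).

Answer: Int

Trace:
  unify Int ~ Int
  unify Int ~ Int
  unify Bool ~ Bool
  unify Int ~ Int
  unify Int ~ Int
  unify Int ~ Int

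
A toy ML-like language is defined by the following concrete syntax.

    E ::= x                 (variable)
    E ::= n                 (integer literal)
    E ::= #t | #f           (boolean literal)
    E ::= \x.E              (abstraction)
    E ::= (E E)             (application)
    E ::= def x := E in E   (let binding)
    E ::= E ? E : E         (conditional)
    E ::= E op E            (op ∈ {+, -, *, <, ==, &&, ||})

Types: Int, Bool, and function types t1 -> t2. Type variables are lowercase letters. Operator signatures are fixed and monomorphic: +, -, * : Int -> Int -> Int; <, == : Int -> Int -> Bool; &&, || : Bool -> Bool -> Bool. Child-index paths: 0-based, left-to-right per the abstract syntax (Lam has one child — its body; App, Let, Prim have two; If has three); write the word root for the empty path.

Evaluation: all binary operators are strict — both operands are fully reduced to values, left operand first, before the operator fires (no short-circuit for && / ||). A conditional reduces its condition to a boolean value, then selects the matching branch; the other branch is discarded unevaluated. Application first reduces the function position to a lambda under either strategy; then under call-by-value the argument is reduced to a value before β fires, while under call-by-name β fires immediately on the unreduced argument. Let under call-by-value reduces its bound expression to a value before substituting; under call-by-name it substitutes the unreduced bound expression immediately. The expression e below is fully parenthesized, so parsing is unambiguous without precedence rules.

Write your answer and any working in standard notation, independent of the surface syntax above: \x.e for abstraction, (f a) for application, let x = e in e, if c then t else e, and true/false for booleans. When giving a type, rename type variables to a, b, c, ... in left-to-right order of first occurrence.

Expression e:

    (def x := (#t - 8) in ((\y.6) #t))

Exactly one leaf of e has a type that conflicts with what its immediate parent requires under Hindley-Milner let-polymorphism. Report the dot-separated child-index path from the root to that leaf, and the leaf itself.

Answer: 0.0 : true

Derivation:
  unify Bool ~ Int
  FAIL: mismatch Bool ~ Int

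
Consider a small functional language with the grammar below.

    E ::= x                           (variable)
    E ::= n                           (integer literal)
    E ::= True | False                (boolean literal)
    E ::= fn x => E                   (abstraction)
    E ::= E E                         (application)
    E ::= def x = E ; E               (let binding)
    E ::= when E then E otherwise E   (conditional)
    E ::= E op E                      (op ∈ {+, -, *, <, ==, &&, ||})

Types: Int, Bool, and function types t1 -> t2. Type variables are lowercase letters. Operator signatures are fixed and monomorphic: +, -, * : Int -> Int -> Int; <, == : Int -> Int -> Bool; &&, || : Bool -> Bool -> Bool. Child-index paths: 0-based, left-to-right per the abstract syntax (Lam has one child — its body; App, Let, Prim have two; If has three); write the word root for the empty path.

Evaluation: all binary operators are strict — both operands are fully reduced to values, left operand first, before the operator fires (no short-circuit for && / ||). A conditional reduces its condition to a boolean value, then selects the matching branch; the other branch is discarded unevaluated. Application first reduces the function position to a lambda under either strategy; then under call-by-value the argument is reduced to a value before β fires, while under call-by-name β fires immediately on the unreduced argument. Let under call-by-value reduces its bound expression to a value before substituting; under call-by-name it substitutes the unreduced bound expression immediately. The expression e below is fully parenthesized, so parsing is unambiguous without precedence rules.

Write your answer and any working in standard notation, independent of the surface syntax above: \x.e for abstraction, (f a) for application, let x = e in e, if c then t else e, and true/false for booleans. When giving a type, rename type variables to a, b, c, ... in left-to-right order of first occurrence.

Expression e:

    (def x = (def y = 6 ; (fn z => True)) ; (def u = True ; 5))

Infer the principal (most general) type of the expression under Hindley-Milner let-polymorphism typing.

Answer: Int

Trace:
let y : Int
\z._ : a -> Bool
let x : forall. a -> Bool
let u : Bool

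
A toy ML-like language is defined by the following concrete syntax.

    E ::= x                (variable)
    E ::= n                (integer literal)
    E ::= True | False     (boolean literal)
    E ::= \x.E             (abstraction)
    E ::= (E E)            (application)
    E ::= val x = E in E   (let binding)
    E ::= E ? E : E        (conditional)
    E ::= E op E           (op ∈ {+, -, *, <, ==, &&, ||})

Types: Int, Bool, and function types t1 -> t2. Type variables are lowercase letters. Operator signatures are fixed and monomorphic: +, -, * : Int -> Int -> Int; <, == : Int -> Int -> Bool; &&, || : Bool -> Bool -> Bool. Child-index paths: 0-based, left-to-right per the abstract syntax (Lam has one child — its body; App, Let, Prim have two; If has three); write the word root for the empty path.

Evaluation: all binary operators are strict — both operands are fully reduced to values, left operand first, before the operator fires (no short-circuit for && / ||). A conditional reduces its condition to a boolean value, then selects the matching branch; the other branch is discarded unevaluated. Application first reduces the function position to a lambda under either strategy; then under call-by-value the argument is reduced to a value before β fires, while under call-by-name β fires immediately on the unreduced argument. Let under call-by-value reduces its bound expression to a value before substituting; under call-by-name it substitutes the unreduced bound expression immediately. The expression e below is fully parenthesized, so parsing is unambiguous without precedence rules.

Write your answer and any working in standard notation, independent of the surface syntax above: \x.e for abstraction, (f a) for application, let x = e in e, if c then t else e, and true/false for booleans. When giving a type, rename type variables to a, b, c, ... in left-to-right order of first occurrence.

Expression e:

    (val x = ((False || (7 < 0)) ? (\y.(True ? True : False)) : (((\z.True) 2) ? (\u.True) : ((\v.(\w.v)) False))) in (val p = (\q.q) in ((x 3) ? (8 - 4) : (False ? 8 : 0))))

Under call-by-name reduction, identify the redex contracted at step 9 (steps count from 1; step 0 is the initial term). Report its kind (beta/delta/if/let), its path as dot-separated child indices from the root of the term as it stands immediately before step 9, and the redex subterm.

Trace:
step 0: (let x = (if (false || (7 < 0)) then (\y.(if true then true else false)) else (if ((\z.true) 2) then (\u.true) else ((\v.(\w.v)) false))) in (let p = (\q.q) in (if (x 3) then (8 - 4) else (if false then 8 else 0))))
step 1: [let@root] (let p = (\q.q) in (if ((if (false || (7 < 0)) then (\y.(if true then true else false)) else (if ((\z.true) 2) then (\u.true) else ((\v.(\w.v)) false))) 3) then (8 - 4) else (if false then 8 else 0)))
step 2: [let@root] (if ((if (false || (7 < 0)) then (\y.(if true then true else false)) else (if ((\z.true) 2) then (\u.true) else ((\v.(\w.v)) false))) 3) then (8 - 4) else (if false then 8 else 0))
step 3: [delta@0.0.0.1] (if ((if (false || false) then (\y.(if true then true else false)) else (if ((\z.true) 2) then (\u.true) else ((\v.(\w.v)) false))) 3) then (8 - 4) else (if false then 8 else 0))
step 4: [delta@0.0.0] (if ((if false then (\y.(if true then true else false)) else (if ((\z.true) 2) then (\u.true) else ((\v.(\w.v)) false))) 3) then (8 - 4) else (if false then 8 else 0))
step 5: [if@0.0] (if ((if ((\z.true) 2) then (\u.true) else ((\v.(\w.v)) false)) 3) then (8 - 4) else (if false then 8 else 0))
step 6: [beta@0.0.0] (if ((if true then (\u.true) else ((\v.(\w.v)) false)) 3) then (8 - 4) else (if false then 8 else 0))
step 7: [if@0.0] (if ((\u.true) 3) then (8 - 4) else (if false then 8 else 0))
step 8: [beta@0] (if true then (8 - 4) else (if false then 8 else 0))
step 9: [if@root] (8 - 4)

Answer: if at root : (if true then (8 - 4) else (if false then 8 else 0))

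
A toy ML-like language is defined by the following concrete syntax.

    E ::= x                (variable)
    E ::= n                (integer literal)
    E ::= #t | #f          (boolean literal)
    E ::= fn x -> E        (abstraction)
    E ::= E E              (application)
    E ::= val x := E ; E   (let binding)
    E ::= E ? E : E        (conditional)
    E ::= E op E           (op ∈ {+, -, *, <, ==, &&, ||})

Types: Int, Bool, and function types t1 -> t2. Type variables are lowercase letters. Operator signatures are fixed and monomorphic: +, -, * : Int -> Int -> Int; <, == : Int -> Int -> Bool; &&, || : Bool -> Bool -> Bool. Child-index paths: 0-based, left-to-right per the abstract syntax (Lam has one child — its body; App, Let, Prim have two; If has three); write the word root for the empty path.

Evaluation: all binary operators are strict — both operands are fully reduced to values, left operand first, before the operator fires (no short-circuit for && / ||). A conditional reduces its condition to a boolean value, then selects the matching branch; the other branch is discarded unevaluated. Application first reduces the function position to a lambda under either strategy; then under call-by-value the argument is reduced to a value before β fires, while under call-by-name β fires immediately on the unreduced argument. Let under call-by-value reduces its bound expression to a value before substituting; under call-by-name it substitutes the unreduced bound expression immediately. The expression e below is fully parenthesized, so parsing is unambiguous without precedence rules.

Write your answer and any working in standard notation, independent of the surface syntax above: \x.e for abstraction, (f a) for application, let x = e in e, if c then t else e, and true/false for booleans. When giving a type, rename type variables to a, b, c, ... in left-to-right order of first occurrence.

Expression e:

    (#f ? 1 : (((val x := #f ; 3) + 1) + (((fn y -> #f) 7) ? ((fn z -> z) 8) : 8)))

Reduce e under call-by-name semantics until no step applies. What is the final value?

Trace:
step 0: (if false then 1 else (((let x = false in 3) + 1) + (if ((\y.false) 7) then ((\z.z) 8) else 8)))
step 1: [if@root] (((let x = false in 3) + 1) + (if ((\y.false) 7) then ((\z.z) 8) else 8))
step 2: [let@0.0] ((3 + 1) + (if ((\y.false) 7) then ((\z.z) 8) else 8))
step 3: [delta@0] (4 + (if ((\y.false) 7) then ((\z.z) 8) else 8))
step 4: [beta@1.0] (4 + (if false then ((\z.z) 8) else 8))
step 5: [if@1] (4 + 8)
step 6: [delta@root] 12

Answer: 12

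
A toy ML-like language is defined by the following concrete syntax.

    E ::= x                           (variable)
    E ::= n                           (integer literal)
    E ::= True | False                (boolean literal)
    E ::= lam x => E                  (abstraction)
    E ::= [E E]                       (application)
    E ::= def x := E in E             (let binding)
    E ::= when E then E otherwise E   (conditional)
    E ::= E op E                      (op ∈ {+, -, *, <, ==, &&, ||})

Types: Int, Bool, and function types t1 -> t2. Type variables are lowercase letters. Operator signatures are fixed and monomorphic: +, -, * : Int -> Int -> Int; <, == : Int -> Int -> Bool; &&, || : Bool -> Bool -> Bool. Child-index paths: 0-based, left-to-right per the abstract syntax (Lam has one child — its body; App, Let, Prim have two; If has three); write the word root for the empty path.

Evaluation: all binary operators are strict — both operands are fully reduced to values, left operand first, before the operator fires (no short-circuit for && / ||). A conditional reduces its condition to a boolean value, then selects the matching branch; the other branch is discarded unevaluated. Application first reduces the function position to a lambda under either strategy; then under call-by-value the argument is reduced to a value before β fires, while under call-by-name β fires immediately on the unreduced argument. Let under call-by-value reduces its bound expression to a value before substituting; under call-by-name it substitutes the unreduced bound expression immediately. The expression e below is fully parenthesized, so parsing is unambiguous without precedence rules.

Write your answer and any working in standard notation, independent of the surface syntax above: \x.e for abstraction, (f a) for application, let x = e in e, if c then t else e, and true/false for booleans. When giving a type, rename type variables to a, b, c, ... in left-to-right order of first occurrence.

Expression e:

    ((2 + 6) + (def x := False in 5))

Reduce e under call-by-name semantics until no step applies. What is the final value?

Derivation:
step 0: ((2 + 6) + (let x = false in 5))
step 1: [delta@0] (8 + (let x = false in 5))
step 2: [let@1] (8 + 5)
step 3: [delta@root] 13

Answer: 13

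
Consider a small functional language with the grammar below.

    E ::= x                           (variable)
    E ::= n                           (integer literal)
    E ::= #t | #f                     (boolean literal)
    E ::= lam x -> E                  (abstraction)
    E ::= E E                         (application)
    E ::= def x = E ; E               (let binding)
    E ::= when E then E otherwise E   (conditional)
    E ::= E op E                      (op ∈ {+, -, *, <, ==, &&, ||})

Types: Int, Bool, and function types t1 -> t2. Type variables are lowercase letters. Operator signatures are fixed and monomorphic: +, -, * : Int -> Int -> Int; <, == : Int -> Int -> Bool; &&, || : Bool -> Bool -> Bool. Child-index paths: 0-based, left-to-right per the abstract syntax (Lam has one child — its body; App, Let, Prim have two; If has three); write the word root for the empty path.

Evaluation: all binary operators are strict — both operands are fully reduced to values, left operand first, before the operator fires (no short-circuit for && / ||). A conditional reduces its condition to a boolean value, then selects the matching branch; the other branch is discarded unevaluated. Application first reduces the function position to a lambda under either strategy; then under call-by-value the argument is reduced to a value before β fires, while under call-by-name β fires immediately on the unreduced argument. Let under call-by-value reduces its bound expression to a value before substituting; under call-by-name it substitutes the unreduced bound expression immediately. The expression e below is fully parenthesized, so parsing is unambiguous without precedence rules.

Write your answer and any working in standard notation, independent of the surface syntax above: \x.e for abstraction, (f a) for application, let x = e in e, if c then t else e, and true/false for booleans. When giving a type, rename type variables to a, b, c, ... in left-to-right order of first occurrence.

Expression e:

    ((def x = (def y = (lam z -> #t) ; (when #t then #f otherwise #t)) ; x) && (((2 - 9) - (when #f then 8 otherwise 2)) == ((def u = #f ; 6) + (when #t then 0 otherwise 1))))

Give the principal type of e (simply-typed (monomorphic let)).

Answer: Bool

Trace:
\z._ : a -> Bool
let y : a -> Bool
  unify Bool ~ Bool
  unify Bool ~ Bool
let x : Bool
x : Bool
  unify Bool ~ Bool
  unify Int ~ Int
  unify Int ~ Int
  unify Int ~ Int
  unify Bool ~ Bool
  unify Int ~ Int
  unify Int ~ Int
  unify Int ~ Int
let u : Bool
  unify Int ~ Int
  unify Bool ~ Bool
  unify Int ~ Int
  unify Int ~ Int
  unify Int ~ Int
  unify Bool ~ Bool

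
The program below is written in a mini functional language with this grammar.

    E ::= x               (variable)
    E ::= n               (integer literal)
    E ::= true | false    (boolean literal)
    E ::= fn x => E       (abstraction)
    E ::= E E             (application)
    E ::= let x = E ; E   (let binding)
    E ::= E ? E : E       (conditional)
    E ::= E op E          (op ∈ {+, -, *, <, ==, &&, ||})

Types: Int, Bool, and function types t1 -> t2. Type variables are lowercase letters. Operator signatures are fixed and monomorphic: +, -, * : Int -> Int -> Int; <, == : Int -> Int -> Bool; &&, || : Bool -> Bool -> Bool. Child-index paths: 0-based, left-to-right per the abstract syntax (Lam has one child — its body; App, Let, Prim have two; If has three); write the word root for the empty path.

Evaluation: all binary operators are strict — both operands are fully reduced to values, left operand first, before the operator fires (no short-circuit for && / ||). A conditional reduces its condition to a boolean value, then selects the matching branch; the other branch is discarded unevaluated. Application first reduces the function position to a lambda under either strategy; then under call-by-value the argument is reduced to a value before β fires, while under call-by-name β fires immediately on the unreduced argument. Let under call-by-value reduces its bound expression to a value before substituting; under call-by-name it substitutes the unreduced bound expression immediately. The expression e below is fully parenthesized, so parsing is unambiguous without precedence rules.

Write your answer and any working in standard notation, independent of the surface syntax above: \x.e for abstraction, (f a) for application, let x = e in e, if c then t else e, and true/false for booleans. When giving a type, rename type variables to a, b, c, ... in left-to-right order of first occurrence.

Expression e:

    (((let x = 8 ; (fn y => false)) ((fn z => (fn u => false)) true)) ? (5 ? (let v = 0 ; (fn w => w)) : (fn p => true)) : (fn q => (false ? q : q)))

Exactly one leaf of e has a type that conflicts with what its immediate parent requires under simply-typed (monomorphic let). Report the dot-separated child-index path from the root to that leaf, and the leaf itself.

Working:
let x : Int
\y._ : a -> Bool
\u._ : c -> Bool
\z._ : b -> c -> Bool
  unify b -> c -> Bool ~ Bool -> d
  unify b ~ Bool
  unify c -> Bool ~ d
_ _ : c -> Bool
  unify a -> Bool ~ (c -> Bool) -> e
  unify a ~ c -> Bool
  unify Bool ~ e
_ _ : Bool
  unify Bool ~ Bool
  unify Int ~ Bool
  FAIL: mismatch Int ~ Bool

Answer: 1.0 : 5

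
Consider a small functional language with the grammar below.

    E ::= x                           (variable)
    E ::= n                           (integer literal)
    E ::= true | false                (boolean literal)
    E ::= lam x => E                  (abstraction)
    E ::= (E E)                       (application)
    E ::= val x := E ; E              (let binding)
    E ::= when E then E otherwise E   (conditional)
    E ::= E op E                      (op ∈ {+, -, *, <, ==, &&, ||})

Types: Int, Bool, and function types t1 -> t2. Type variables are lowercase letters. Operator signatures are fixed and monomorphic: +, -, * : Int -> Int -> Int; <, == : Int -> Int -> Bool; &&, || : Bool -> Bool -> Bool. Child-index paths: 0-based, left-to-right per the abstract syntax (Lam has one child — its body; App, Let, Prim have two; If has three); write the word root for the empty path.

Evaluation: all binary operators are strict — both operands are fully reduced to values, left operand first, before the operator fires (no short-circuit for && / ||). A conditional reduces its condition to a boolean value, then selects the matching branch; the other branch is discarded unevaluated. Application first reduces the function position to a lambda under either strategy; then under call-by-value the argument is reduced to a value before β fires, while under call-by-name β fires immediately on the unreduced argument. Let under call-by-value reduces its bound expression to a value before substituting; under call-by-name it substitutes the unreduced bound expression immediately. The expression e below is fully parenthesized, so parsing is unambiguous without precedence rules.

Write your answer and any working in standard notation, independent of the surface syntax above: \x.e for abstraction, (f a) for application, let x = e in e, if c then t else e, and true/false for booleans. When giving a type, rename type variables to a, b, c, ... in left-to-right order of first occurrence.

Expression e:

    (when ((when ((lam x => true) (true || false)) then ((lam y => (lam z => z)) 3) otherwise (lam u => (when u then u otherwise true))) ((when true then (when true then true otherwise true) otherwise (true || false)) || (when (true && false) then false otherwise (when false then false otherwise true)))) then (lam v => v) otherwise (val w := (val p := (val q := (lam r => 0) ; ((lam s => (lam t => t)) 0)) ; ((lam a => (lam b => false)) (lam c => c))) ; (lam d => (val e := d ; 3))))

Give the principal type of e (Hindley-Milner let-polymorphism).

Answer: Int -> Int

Working:
\x._ : a -> Bool
  unify Bool ~ Bool
  unify Bool ~ Bool
  unify a -> Bool ~ Bool -> b
  unify a ~ Bool
  unify Bool ~ b
_ _ : Bool
  unify Bool ~ Bool
z : d
\z._ : d -> d
\y._ : c -> d -> d
  unify c -> d -> d ~ Int -> e
  unify c ~ Int
  unify d -> d ~ e
_ _ : d -> d
u : f
  unify f ~ Bool
u : Bool
  unify Bool ~ Bool
\u._ : Bool -> Bool
  unify d -> d ~ Bool -> Bool
  unify d ~ Bool
  unify Bool ~ Bool
  unify Bool ~ Bool
  unify Bool ~ Bool
  unify Bool ~ Bool
  unify Bool ~ Bool
  unify Bool ~ Bool
  unify Bool ~ Bool
  unify Bool ~ Bool
  unify Bool ~ Bool
  unify Bool ~ Bool
  unify Bool ~ Bool
  unify Bool ~ Bool
  unify Bool ~ Bool
  unify Bool ~ Bool
  unify Bool ~ Bool
  unify Bool -> Bool ~ Bool -> g
  unify Bool ~ Bool
  unify Bool ~ g
_ _ : Bool
  unify Bool ~ Bool
v : h
\v._ : h -> h
\r._ : i -> Int
let q : forall. i -> Int
t : k
\t._ : k -> k
\s._ : j -> k -> k
  unify j -> k -> k ~ Int -> l
  unify j ~ Int
  unify k -> k ~ l
_ _ : k -> k
let p : forall. k -> k
\b._ : n -> Bool
\a._ : m -> n -> Bool
c : o
\c._ : o -> o
  unify m -> n -> Bool ~ (o -> o) -> p
  unify m ~ o -> o
  unify n -> Bool ~ p
_ _ : n -> Bool
let w : forall. n -> Bool
d : q
let e : q
\d._ : q -> Int
  unify h -> h ~ q -> Int
  unify h ~ q
  unify q ~ Int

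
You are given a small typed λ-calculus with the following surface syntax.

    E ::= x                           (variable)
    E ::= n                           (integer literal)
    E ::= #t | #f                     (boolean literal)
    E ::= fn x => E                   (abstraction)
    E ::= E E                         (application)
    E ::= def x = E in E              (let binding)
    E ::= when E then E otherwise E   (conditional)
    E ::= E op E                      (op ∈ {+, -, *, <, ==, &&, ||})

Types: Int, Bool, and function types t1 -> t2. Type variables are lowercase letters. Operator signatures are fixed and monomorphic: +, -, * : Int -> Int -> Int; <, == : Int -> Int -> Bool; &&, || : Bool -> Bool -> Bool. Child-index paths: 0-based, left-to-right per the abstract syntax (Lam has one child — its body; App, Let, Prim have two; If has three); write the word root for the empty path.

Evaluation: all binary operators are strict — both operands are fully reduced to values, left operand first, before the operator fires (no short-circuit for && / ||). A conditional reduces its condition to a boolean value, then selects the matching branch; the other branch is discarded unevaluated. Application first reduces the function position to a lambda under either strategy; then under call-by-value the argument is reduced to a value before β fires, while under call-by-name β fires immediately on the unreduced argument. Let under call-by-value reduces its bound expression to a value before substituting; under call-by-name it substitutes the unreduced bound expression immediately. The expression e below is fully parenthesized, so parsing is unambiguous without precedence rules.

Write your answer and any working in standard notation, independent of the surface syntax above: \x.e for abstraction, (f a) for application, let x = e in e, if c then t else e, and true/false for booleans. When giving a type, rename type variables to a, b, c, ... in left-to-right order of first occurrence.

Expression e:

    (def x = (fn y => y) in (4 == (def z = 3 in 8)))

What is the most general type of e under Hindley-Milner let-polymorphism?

Working:
y : a
\y._ : a -> a
let x : forall. a -> a
  unify Int ~ Int
let z : Int
  unify Int ~ Int

Answer: Bool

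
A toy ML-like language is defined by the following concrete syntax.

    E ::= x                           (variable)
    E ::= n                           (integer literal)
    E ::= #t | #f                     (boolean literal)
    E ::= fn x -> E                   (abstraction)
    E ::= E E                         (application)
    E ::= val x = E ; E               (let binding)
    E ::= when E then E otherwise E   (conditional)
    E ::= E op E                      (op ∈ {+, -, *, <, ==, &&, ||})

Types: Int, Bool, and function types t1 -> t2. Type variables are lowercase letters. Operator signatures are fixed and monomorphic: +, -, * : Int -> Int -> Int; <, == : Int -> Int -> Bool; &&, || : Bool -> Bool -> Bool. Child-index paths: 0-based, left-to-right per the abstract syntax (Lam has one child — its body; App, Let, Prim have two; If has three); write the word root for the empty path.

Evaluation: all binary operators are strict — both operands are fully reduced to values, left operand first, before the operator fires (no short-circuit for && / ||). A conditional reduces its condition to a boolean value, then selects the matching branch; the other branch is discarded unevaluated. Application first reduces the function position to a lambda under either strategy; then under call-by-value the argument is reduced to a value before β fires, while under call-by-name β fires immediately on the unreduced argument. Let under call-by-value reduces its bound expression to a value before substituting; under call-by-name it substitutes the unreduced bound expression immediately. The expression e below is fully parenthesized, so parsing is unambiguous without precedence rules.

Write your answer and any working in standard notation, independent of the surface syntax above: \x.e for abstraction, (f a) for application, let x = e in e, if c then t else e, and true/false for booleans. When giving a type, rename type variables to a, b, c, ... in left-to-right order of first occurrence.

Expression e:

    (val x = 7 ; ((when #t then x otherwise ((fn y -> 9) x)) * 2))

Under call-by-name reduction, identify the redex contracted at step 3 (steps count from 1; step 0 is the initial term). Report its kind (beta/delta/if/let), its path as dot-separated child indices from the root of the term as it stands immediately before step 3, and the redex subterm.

Answer: delta at root : (7 * 2)

Working:
step 0: (let x = 7 in ((if true then x else ((\y.9) x)) * 2))
step 1: [let@root] ((if true then 7 else ((\y.9) 7)) * 2)
step 2: [if@0] (7 * 2)
step 3: [delta@root] 14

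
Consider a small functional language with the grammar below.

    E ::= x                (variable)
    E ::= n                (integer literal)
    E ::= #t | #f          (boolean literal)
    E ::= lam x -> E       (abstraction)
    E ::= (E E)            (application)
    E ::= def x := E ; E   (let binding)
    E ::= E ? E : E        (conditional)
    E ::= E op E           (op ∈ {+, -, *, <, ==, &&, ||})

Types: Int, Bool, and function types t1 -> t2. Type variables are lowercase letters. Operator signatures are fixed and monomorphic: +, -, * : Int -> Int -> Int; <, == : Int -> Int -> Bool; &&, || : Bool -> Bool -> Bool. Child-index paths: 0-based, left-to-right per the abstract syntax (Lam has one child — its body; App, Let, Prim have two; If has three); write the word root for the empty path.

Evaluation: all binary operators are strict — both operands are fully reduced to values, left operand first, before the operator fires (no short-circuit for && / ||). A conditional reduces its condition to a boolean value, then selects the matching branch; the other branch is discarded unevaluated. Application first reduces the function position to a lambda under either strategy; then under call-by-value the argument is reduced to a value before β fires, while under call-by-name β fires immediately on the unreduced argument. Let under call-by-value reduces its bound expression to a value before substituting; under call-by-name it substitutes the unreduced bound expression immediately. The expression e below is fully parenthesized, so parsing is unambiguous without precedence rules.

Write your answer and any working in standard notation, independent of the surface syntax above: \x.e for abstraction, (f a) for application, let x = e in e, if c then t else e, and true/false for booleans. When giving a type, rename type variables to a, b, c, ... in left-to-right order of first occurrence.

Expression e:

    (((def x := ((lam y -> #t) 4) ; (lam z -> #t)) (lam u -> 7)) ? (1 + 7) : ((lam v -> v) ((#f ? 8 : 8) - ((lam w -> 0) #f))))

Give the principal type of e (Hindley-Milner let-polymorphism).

Answer: Int

Derivation:
\y._ : a -> Bool
  unify a -> Bool ~ Int -> b
  unify a ~ Int
  unify Bool ~ b
_ _ : Bool
let x : Bool
\z._ : c -> Bool
\u._ : d -> Int
  unify c -> Bool ~ (d -> Int) -> e
  unify c ~ d -> Int
  unify Bool ~ e
_ _ : Bool
  unify Bool ~ Bool
  unify Int ~ Int
  unify Int ~ Int
v : f
\v._ : f -> f
  unify Bool ~ Bool
  unify Int ~ Int
  unify Int ~ Int
\w._ : g -> Int
  unify g -> Int ~ Bool -> h
  unify g ~ Bool
  unify Int ~ h
_ _ : Int
  unify Int ~ Int
  unify f -> f ~ Int -> i
  unify f ~ Int
  unify Int ~ i
_ _ : Int
  unify Int ~ Int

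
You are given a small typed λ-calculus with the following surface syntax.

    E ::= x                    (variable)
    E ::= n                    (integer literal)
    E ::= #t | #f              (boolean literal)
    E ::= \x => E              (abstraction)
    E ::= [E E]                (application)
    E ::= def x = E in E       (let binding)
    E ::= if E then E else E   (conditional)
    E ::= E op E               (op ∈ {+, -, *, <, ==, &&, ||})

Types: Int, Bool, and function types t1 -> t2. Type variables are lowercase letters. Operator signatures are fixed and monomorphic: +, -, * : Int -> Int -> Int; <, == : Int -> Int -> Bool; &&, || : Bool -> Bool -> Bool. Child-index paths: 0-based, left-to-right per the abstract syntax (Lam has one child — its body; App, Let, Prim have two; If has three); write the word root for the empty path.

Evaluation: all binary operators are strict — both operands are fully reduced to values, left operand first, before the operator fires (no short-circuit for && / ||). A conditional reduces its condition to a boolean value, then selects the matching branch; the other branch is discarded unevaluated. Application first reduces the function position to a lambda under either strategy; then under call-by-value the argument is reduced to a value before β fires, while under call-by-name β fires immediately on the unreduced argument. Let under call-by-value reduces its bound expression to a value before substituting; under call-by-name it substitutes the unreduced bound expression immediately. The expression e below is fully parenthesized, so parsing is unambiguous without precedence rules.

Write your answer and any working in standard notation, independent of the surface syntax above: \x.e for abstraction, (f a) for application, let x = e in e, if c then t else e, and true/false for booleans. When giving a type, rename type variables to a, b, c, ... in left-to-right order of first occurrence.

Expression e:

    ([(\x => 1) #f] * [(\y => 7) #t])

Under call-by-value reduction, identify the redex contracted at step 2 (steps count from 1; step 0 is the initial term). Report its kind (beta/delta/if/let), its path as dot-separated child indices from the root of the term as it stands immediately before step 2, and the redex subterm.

Derivation:
step 0: (((\x.1) false) * ((\y.7) true))
step 1: [beta@0] (1 * ((\y.7) true))
step 2: [beta@1] (1 * 7)

Answer: beta at 1 : ((\y.7) true)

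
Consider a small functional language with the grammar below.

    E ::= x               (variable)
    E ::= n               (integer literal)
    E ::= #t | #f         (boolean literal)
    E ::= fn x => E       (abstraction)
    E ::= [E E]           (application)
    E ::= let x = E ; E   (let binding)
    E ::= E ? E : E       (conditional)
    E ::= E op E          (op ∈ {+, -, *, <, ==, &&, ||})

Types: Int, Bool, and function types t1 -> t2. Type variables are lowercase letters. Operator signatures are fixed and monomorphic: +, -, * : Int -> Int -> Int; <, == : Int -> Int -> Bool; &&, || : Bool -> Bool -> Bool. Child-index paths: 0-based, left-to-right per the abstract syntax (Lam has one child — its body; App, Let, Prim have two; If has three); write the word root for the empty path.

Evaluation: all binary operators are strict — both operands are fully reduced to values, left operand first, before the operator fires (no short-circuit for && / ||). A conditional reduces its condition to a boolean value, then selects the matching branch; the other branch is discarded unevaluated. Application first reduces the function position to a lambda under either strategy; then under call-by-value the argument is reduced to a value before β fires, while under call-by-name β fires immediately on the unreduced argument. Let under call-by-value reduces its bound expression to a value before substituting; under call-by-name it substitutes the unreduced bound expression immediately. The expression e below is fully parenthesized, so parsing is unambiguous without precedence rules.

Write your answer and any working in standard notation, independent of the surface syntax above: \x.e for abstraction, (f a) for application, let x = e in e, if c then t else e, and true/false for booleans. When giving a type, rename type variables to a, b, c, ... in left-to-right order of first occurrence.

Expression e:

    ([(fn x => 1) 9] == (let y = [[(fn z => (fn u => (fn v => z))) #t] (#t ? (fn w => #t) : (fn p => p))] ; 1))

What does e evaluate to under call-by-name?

Answer: true

Trace:
step 0: (((\x.1) 9) == (let y = (((\z.(\u.(\v.z))) true) (if true then (\w.true) else (\p.p))) in 1))
step 1: [beta@0] (1 == (let y = (((\z.(\u.(\v.z))) true) (if true then (\w.true) else (\p.p))) in 1))
step 2: [let@1] (1 == 1)
step 3: [delta@root] true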